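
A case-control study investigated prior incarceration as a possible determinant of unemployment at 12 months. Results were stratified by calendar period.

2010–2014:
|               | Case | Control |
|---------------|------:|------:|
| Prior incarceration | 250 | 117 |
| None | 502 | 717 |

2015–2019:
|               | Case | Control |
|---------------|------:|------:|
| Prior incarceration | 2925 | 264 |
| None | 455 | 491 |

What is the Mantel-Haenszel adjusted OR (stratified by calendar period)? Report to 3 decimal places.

6.966

OR_MH = Σ(aᵢdᵢ/nᵢ) / Σ(bᵢcᵢ/nᵢ), where nᵢ is the stratum total.
Stratum 1 (2010–2014): n = 1586; a·d/n = 250·717/1586 = 113.0202; b·c/n = 117·502/1586 = 37.0328
Stratum 2 (2015–2019): n = 4135; a·d/n = 2925·491/4135 = 347.3216; b·c/n = 264·455/4135 = 29.0496
OR_MH = (113.0202 + 347.3216) / (37.0328 + 29.0496) = 460.3418 / 66.0824 = 6.96618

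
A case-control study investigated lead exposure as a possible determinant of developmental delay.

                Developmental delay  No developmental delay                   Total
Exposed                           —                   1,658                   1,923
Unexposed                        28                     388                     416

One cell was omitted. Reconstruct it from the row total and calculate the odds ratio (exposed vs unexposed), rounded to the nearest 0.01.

2.21

The missing cell is in the exposed row: 1923 − 1658 = 265.
So a = 265, b = 1658, c = 28, d = 388.
OR = (a·d)/(b·c) = (265 × 388) / (1658 × 28) = 102820 / 46424 = 2.21480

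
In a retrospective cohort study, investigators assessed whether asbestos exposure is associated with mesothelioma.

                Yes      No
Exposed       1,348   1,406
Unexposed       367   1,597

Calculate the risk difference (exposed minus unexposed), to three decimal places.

Cells: a = 1348, b = 1406, c = 367, d = 1597.
Risk in exposed = 1348/2754 = 0.489470; risk in unexposed = 367/1964 = 0.186864.
Risk difference = 0.489470 − 0.186864 = 0.302606

0.303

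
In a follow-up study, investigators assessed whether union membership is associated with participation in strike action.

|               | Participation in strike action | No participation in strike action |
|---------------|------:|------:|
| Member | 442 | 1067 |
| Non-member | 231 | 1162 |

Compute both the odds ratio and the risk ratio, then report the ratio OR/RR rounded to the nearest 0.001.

Cells: a = 442, b = 1067, c = 231, d = 1162.
OR = (442·1162)/(1067·231) = 513604/246477 = 2.08378
Risk in exposed = 442/1509 = 0.29291; risk in unexposed = 231/1393 = 0.16583; RR = 1.76633
OR/RR = 2.08378 / 1.76633 = 1.17972
The outcome is not rare, so the OR lies further from 1 than the RR.

1.180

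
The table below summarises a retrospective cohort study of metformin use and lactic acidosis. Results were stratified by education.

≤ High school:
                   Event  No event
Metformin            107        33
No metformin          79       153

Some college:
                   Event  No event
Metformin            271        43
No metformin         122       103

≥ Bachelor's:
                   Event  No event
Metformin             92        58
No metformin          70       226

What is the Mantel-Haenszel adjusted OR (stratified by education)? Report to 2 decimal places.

5.51

OR_MH = Σ(aᵢdᵢ/nᵢ) / Σ(bᵢcᵢ/nᵢ), where nᵢ is the stratum total.
Stratum 1 (≤ High school): n = 372; a·d/n = 107·153/372 = 44.0081; b·c/n = 33·79/372 = 7.0081
Stratum 2 (Some college): n = 539; a·d/n = 271·103/539 = 51.7866; b·c/n = 43·122/539 = 9.7328
Stratum 3 (≥ Bachelor's): n = 446; a·d/n = 92·226/446 = 46.6188; b·c/n = 58·70/446 = 9.1031
OR_MH = (44.0081 + 51.7866 + 46.6188) / (7.0081 + 9.7328 + 9.1031) = 142.4135 / 25.8440 = 5.51050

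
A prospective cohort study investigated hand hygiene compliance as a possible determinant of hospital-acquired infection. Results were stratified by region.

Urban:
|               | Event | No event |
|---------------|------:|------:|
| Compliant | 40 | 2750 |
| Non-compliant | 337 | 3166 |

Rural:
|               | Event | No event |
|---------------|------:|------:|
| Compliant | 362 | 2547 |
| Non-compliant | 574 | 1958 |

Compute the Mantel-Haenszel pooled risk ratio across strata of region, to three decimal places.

0.418

RR_MH = Σ(aᵢ·n₀ᵢ/nᵢ) / Σ(cᵢ·n₁ᵢ/nᵢ), with n₁ᵢ = aᵢ+bᵢ (exposed), n₀ᵢ = cᵢ+dᵢ (unexposed), nᵢ = n₁ᵢ+n₀ᵢ.
Stratum 1 (Urban): n₁ = 2790, n₀ = 3503, n = 6293; a·n₀/n = 40·3503/6293 = 22.2660; c·n₁/n = 337·2790/6293 = 149.4089
Stratum 2 (Rural): n₁ = 2909, n₀ = 2532, n = 5441; a·n₀/n = 362·2532/5441 = 168.4587; c·n₁/n = 574·2909/5441 = 306.8859
RR_MH = (22.2660 + 168.4587) / (149.4089 + 306.8859) = 190.7247 / 456.2947 = 0.41799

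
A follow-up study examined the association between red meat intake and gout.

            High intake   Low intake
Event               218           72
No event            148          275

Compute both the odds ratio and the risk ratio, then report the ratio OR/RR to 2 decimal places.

Reading the table with exposure as columns: a = 218 (High intake, case), b = 148 (High intake, non-case), c = 72 (Low intake, case), d = 275.
OR = (218·275)/(148·72) = 59950/10656 = 5.62594
Risk in exposed = 218/366 = 0.59563; risk in unexposed = 72/347 = 0.20749; RR = 2.87060
OR/RR = 5.62594 / 2.87060 = 1.95985
The outcome is not rare, so the OR lies further from 1 than the RR.

1.96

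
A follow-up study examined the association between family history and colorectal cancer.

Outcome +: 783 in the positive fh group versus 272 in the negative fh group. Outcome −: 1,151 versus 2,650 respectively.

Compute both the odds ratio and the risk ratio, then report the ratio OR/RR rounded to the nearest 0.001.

1.524

From the description: a = 783, b = 1151, c = 272, d = 2650.
OR = (783·2650)/(1151·272) = 2074950/313072 = 6.62771
Risk in exposed = 783/1934 = 0.40486; risk in unexposed = 272/2922 = 0.09309; RR = 4.34927
OR/RR = 6.62771 / 4.34927 = 1.52387
The outcome is not rare, so the OR lies further from 1 than the RR.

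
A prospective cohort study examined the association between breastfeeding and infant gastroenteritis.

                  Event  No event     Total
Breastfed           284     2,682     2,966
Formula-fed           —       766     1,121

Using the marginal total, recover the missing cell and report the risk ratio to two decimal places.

0.30

The missing cell is in the unexposed row: 1121 − 766 = 355.
So a = 284, b = 2682, c = 355, d = 766.
RR = [a/(a+b)] / [c/(c+d)] = (284/2966) / (355/1121) = 0.09575/0.31668 = 0.30236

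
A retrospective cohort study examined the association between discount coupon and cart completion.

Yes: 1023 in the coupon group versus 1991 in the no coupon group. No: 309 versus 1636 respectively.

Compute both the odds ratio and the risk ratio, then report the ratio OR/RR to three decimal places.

1.944

From the description: a = 1023, b = 309, c = 1991, d = 1636.
OR = (1023·1636)/(309·1991) = 1673628/615219 = 2.72038
Risk in exposed = 1023/1332 = 0.76802; risk in unexposed = 1991/3627 = 0.54894; RR = 1.39910
OR/RR = 2.72038 / 1.39910 = 1.94438
The outcome is not rare, so the OR lies further from 1 than the RR.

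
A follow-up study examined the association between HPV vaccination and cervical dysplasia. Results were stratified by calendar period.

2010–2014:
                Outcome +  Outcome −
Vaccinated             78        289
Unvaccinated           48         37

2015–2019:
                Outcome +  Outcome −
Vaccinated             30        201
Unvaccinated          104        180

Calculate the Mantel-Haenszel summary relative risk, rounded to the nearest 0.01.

RR_MH = Σ(aᵢ·n₀ᵢ/nᵢ) / Σ(cᵢ·n₁ᵢ/nᵢ), with n₁ᵢ = aᵢ+bᵢ (exposed), n₀ᵢ = cᵢ+dᵢ (unexposed), nᵢ = n₁ᵢ+n₀ᵢ.
Stratum 1 (2010–2014): n₁ = 367, n₀ = 85, n = 452; a·n₀/n = 78·85/452 = 14.6681; c·n₁/n = 48·367/452 = 38.9735
Stratum 2 (2015–2019): n₁ = 231, n₀ = 284, n = 515; a·n₀/n = 30·284/515 = 16.5437; c·n₁/n = 104·231/515 = 46.6485
RR_MH = (14.6681 + 16.5437) / (38.9735 + 46.6485) = 31.2118 / 85.6220 = 0.36453

0.36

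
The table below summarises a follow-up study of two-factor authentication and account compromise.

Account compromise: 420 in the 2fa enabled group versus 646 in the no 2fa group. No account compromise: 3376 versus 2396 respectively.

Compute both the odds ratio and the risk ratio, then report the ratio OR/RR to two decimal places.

From the description: a = 420, b = 3376, c = 646, d = 2396.
OR = (420·2396)/(3376·646) = 1006320/2180896 = 0.46143
Risk in exposed = 420/3796 = 0.11064; risk in unexposed = 646/3042 = 0.21236; RR = 0.52101
OR/RR = 0.46143 / 0.52101 = 0.88563
The outcome is not rare, so the OR lies further from 1 than the RR.

0.89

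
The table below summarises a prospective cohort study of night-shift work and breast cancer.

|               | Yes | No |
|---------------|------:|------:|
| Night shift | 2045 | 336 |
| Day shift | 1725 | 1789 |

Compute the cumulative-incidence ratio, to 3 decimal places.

Cells: a = 2045, b = 336, c = 1725, d = 1789.
Risk in exposed = 2045/2381 = 0.85888; risk in unexposed = 1725/3514 = 0.49089.
RR = 0.85888 / 0.49089 = 1.74963
The risk among the exposed is 1.75 times that among the unexposed.

1.750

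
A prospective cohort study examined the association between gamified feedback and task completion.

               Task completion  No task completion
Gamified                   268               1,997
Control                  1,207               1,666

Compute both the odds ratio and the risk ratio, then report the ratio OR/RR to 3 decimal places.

0.658

Cells: a = 268, b = 1997, c = 1207, d = 1666.
OR = (268·1666)/(1997·1207) = 446488/2410379 = 0.18524
Risk in exposed = 268/2265 = 0.11832; risk in unexposed = 1207/2873 = 0.42012; RR = 0.28164
OR/RR = 0.18524 / 0.28164 = 0.65770
The outcome is not rare, so the OR lies further from 1 than the RR.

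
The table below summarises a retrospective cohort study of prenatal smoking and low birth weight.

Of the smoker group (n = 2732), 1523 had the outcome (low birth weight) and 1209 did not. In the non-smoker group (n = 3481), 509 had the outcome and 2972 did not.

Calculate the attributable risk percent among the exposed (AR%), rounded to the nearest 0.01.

From the description: a = 1523, b = 1209, c = 509, d = 2972.
Risk in exposed = 1523/2732 = 0.55747; risk in unexposed = 509/3481 = 0.14622.
RR = 0.55747/0.14622 = 3.81246
AR% = (RR − 1)/RR × 100 = (3.81246 − 1)/3.81246 × 100 = 73.7702%

73.77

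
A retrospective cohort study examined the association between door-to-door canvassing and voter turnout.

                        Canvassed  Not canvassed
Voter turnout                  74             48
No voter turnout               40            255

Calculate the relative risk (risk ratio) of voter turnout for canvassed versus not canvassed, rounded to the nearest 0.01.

4.10

Reading the table with exposure as columns: a = 74 (Canvassed, case), b = 40 (Canvassed, non-case), c = 48 (Not canvassed, case), d = 255.
Risk in exposed = 74/114 = 0.64912; risk in unexposed = 48/303 = 0.15842.
RR = 0.64912 / 0.15842 = 4.09759
The risk among the exposed is 4.10 times that among the unexposed.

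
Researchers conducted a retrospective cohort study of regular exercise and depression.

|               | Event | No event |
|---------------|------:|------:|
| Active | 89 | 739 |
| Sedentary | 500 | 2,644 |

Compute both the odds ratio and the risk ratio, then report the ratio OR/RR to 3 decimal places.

0.942

Cells: a = 89, b = 739, c = 500, d = 2644.
OR = (89·2644)/(739·500) = 235316/369500 = 0.63685
Risk in exposed = 89/828 = 0.10749; risk in unexposed = 500/3144 = 0.15903; RR = 0.67588
OR/RR = 0.63685 / 0.67588 = 0.94225
The outcome is not rare, so the OR lies further from 1 than the RR.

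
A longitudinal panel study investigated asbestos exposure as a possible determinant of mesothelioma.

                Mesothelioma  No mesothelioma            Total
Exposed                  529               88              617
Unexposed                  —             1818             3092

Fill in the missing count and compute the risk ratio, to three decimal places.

2.081

The missing cell is in the unexposed row: 3092 − 1818 = 1274.
So a = 529, b = 88, c = 1274, d = 1818.
RR = [a/(a+b)] / [c/(c+d)] = (529/617) / (1274/3092) = 0.85737/0.41203 = 2.08085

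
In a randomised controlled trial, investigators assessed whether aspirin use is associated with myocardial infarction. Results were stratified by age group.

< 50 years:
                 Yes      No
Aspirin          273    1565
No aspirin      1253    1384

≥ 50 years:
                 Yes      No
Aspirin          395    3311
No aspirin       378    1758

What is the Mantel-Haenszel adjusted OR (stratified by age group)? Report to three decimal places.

0.312

OR_MH = Σ(aᵢdᵢ/nᵢ) / Σ(bᵢcᵢ/nᵢ), where nᵢ is the stratum total.
Stratum 1 (< 50 years): n = 4475; a·d/n = 273·1384/4475 = 84.4317; b·c/n = 1565·1253/4475 = 438.2000
Stratum 2 (≥ 50 years): n = 5842; a·d/n = 395·1758/5842 = 118.8651; b·c/n = 3311·378/5842 = 214.2345
OR_MH = (84.4317 + 118.8651) / (438.2000 + 214.2345) = 203.2968 / 652.4345 = 0.31160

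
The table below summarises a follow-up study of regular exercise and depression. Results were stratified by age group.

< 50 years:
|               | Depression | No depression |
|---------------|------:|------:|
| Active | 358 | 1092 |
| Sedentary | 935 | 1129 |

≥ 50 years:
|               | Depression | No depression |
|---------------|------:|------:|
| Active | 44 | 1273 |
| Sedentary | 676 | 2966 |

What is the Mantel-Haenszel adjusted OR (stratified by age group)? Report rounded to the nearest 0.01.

OR_MH = Σ(aᵢdᵢ/nᵢ) / Σ(bᵢcᵢ/nᵢ), where nᵢ is the stratum total.
Stratum 1 (< 50 years): n = 3514; a·d/n = 358·1129/3514 = 115.0205; b·c/n = 1092·935/3514 = 290.5578
Stratum 2 (≥ 50 years): n = 4959; a·d/n = 44·2966/4959 = 26.3166; b·c/n = 1273·676/4959 = 173.5326
OR_MH = (115.0205 + 26.3166) / (290.5578 + 173.5326) = 141.3371 / 464.0903 = 0.30455

0.30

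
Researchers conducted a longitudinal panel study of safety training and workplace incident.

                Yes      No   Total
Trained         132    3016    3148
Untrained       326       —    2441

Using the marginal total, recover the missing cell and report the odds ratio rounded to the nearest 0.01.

The missing cell is in the unexposed row: 2441 − 326 = 2115.
So a = 132, b = 3016, c = 326, d = 2115.
OR = (a·d)/(b·c) = (132 × 2115) / (3016 × 326) = 279180 / 983216 = 0.28395

0.28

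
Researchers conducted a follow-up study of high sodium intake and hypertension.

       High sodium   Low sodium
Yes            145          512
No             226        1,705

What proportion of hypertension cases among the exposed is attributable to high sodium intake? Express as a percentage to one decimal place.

40.9

Reading the table with exposure as columns: a = 145 (High sodium, case), b = 226 (High sodium, non-case), c = 512 (Low sodium, case), d = 1705.
Risk in exposed = 145/371 = 0.39084; risk in unexposed = 512/2217 = 0.23094.
RR = 0.39084/0.23094 = 1.69235
AR% = (RR − 1)/RR × 100 = (1.69235 − 1)/1.69235 × 100 = 40.9105%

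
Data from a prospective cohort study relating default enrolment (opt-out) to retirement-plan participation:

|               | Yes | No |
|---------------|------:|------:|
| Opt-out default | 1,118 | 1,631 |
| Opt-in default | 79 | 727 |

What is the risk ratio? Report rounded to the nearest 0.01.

4.15

Cells: a = 1118, b = 1631, c = 79, d = 727.
Risk in exposed = 1118/2749 = 0.40669; risk in unexposed = 79/806 = 0.09801.
RR = 0.40669 / 0.09801 = 4.14930
The risk among the exposed is 4.15 times that among the unexposed.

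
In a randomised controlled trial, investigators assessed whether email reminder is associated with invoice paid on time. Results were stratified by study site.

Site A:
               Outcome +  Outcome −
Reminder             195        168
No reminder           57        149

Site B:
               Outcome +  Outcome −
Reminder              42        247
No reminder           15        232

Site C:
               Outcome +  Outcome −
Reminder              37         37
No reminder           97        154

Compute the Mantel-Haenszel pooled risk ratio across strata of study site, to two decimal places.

RR_MH = Σ(aᵢ·n₀ᵢ/nᵢ) / Σ(cᵢ·n₁ᵢ/nᵢ), with n₁ᵢ = aᵢ+bᵢ (exposed), n₀ᵢ = cᵢ+dᵢ (unexposed), nᵢ = n₁ᵢ+n₀ᵢ.
Stratum 1 (Site A): n₁ = 363, n₀ = 206, n = 569; a·n₀/n = 195·206/569 = 70.5975; c·n₁/n = 57·363/569 = 36.3638
Stratum 2 (Site B): n₁ = 289, n₀ = 247, n = 536; a·n₀/n = 42·247/536 = 19.3545; c·n₁/n = 15·289/536 = 8.0877
Stratum 3 (Site C): n₁ = 74, n₀ = 251, n = 325; a·n₀/n = 37·251/325 = 28.5754; c·n₁/n = 97·74/325 = 22.0862
RR_MH = (70.5975 + 19.3545 + 28.5754) / (36.3638 + 8.0877 + 22.0862) = 118.5274 / 66.5376 = 1.78136

1.78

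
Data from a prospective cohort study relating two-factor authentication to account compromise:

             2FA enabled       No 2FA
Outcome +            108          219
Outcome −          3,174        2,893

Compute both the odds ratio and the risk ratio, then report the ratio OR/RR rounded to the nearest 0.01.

Reading the table with exposure as columns: a = 108 (2FA enabled, case), b = 3174 (2FA enabled, non-case), c = 219 (No 2FA, case), d = 2893.
OR = (108·2893)/(3174·219) = 312444/695106 = 0.44949
Risk in exposed = 108/3282 = 0.03291; risk in unexposed = 219/3112 = 0.07037; RR = 0.46761
OR/RR = 0.44949 / 0.46761 = 0.96126
The outcome is rare in both groups, so OR ≈ RR (ratio near 1).

0.96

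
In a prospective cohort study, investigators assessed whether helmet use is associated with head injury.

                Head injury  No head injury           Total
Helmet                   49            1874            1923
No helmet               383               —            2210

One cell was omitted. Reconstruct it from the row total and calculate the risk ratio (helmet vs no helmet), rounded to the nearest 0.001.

The missing cell is in the unexposed row: 2210 − 383 = 1827.
So a = 49, b = 1874, c = 383, d = 1827.
RR = [a/(a+b)] / [c/(c+d)] = (49/1923) / (383/2210) = 0.02548/0.17330 = 0.14703

0.147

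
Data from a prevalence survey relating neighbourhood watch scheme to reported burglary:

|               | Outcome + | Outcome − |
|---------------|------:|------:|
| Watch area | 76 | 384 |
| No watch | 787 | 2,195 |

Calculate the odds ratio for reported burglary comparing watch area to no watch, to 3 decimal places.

Cells: a = 76, b = 384, c = 787, d = 2195.
OR = (a·d)/(b·c) = (76 × 2195) / (384 × 787) = 166820 / 302208 = 0.55200
Exposure is associated with lower odds of reported burglary (OR = 0.55 < 1).

0.552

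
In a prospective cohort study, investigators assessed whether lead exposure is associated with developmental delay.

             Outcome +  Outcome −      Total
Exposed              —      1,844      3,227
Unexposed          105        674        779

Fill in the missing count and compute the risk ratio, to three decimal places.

The missing cell is in the exposed row: 3227 − 1844 = 1383.
So a = 1383, b = 1844, c = 105, d = 674.
RR = [a/(a+b)] / [c/(c+d)] = (1383/3227) / (105/779) = 0.42857/0.13479 = 3.17959

3.180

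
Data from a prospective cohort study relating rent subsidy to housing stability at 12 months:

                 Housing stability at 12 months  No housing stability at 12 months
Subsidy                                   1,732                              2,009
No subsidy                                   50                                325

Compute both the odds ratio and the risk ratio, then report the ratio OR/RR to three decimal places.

Cells: a = 1732, b = 2009, c = 50, d = 325.
OR = (1732·325)/(2009·50) = 562900/100450 = 5.60378
Risk in exposed = 1732/3741 = 0.46298; risk in unexposed = 50/375 = 0.13333; RR = 3.47233
OR/RR = 5.60378 / 3.47233 = 1.61384
The outcome is not rare, so the OR lies further from 1 than the RR.

1.614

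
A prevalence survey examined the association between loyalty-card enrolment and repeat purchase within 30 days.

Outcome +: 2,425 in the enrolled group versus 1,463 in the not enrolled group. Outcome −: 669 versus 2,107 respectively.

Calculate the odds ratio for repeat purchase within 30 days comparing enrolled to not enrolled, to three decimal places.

From the description: a = 2425, b = 669, c = 1463, d = 2107.
OR = (a·d)/(b·c) = (2425 × 2107) / (669 × 1463) = 5109475 / 978747 = 5.22042
The odds of repeat purchase within 30 days are about 5.22 times as high in the enrolled group.

5.220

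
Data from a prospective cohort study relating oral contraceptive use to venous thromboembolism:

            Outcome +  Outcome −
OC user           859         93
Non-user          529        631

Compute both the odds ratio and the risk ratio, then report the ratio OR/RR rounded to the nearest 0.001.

Cells: a = 859, b = 93, c = 529, d = 631.
OR = (859·631)/(93·529) = 542029/49197 = 11.01752
Risk in exposed = 859/952 = 0.90231; risk in unexposed = 529/1160 = 0.45603; RR = 1.97860
OR/RR = 11.01752 / 1.97860 = 5.56834
The outcome is not rare, so the OR lies further from 1 than the RR.

5.568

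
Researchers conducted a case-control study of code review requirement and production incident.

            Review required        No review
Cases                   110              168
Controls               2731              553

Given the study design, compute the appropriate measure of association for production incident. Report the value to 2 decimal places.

Reading the table with exposure as columns: a = 110 (Review required, case), b = 2731 (Review required, non-case), c = 168 (No review, case), d = 553.
This is a case-control study: participants were sampled on outcome status, so risks in the source population cannot be estimated directly — relative risk is not valid here. The odds ratio is the appropriate measure.
OR = (a·d)/(b·c) = (110 × 553) / (2731 × 168) = 60830 / 458808 = 0.13258

0.13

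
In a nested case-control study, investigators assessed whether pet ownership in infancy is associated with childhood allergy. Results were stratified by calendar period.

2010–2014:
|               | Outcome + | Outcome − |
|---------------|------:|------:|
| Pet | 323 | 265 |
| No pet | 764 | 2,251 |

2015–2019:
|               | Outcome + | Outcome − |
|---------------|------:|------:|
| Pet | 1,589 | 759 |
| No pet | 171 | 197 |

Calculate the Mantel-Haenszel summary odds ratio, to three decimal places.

OR_MH = Σ(aᵢdᵢ/nᵢ) / Σ(bᵢcᵢ/nᵢ), where nᵢ is the stratum total.
Stratum 1 (2010–2014): n = 3603; a·d/n = 323·2251/3603 = 201.7966; b·c/n = 265·764/3603 = 56.1921
Stratum 2 (2015–2019): n = 2716; a·d/n = 1589·197/2716 = 115.2552; b·c/n = 759·171/2716 = 47.7868
OR_MH = (201.7966 + 115.2552) / (56.1921 + 47.7868) = 317.0517 / 103.9789 = 3.04919

3.049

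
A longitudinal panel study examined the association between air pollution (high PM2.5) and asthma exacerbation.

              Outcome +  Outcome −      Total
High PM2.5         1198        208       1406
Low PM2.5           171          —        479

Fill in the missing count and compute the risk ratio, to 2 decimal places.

2.39

The missing cell is in the unexposed row: 479 − 171 = 308.
So a = 1198, b = 208, c = 171, d = 308.
RR = [a/(a+b)] / [c/(c+d)] = (1198/1406) / (171/479) = 0.85206/0.35699 = 2.38677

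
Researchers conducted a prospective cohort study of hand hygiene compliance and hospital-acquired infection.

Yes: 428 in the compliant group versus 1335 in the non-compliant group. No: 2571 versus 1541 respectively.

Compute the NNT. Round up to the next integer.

Risk in treated group = 428/2999 = 0.14271; risk in control = 1335/2876 = 0.46419.
Absolute risk reduction = 0.46419 − 0.14271 = 0.32147
NNT = 1 / ARR = 1 / 0.32147 = 3.111 → round up → 4

4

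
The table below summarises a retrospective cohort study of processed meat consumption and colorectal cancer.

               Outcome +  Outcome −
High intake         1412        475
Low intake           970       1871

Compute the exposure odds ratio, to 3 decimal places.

5.734

Cells: a = 1412, b = 475, c = 970, d = 1871.
OR = (a·d)/(b·c) = (1412 × 1871) / (475 × 970) = 2641852 / 460750 = 5.73381
The odds of colorectal cancer are about 5.73 times as high in the high intake group.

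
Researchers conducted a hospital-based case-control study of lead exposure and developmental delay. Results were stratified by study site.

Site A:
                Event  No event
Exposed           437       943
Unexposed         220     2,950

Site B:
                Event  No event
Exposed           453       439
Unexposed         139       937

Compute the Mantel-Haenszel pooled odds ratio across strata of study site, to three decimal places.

OR_MH = Σ(aᵢdᵢ/nᵢ) / Σ(bᵢcᵢ/nᵢ), where nᵢ is the stratum total.
Stratum 1 (Site A): n = 4550; a·d/n = 437·2950/4550 = 283.3297; b·c/n = 943·220/4550 = 45.5956
Stratum 2 (Site B): n = 1968; a·d/n = 453·937/1968 = 215.6814; b·c/n = 439·139/1968 = 31.0066
OR_MH = (283.3297 + 215.6814) / (45.5956 + 31.0066) = 499.0111 / 76.6022 = 6.51432

6.514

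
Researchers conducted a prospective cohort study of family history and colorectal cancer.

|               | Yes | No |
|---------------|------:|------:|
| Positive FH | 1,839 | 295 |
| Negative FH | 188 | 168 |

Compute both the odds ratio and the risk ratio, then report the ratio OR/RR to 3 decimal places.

Cells: a = 1839, b = 295, c = 188, d = 168.
OR = (1839·168)/(295·188) = 308952/55460 = 5.57072
Risk in exposed = 1839/2134 = 0.86176; risk in unexposed = 188/356 = 0.52809; RR = 1.63185
OR/RR = 5.57072 / 1.63185 = 3.41375
The outcome is not rare, so the OR lies further from 1 than the RR.

3.414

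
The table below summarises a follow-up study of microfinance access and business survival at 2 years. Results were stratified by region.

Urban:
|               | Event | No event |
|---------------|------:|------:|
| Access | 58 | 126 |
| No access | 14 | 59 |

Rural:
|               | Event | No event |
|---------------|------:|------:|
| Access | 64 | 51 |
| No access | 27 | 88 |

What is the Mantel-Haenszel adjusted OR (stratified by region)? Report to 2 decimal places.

2.94

OR_MH = Σ(aᵢdᵢ/nᵢ) / Σ(bᵢcᵢ/nᵢ), where nᵢ is the stratum total.
Stratum 1 (Urban): n = 257; a·d/n = 58·59/257 = 13.3152; b·c/n = 126·14/257 = 6.8638
Stratum 2 (Rural): n = 230; a·d/n = 64·88/230 = 24.4870; b·c/n = 51·27/230 = 5.9870
OR_MH = (13.3152 + 24.4870) / (6.8638 + 5.9870) = 37.8021 / 12.8508 = 2.94162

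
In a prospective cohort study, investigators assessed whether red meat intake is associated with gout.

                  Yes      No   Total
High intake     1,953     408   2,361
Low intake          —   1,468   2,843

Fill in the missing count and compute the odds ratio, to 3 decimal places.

5.111

The missing cell is in the unexposed row: 2843 − 1468 = 1375.
So a = 1953, b = 408, c = 1375, d = 1468.
OR = (a·d)/(b·c) = (1953 × 1468) / (408 × 1375) = 2867004 / 561000 = 5.11052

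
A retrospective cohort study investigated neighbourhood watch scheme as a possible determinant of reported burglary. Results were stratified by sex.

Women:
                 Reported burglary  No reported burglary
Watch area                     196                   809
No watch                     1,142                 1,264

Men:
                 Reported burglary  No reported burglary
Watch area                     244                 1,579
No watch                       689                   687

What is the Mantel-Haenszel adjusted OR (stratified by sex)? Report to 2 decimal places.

OR_MH = Σ(aᵢdᵢ/nᵢ) / Σ(bᵢcᵢ/nᵢ), where nᵢ is the stratum total.
Stratum 1 (Women): n = 3411; a·d/n = 196·1264/3411 = 72.6309; b·c/n = 809·1142/3411 = 270.8525
Stratum 2 (Men): n = 3199; a·d/n = 244·687/3199 = 52.4001; b·c/n = 1579·689/3199 = 340.0847
OR_MH = (72.6309 + 52.4001) / (270.8525 + 340.0847) = 125.0310 / 610.9372 = 0.20465

0.20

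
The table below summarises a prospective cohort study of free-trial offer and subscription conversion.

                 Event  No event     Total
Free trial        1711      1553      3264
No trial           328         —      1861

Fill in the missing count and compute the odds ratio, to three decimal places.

5.149

The missing cell is in the unexposed row: 1861 − 328 = 1533.
So a = 1711, b = 1553, c = 328, d = 1533.
OR = (a·d)/(b·c) = (1711 × 1533) / (1553 × 328) = 2622963 / 509384 = 5.14928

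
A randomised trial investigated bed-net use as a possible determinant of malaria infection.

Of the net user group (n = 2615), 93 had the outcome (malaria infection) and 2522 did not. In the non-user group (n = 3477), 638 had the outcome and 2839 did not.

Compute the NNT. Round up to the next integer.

7

Risk in treated group = 93/2615 = 0.03556; risk in control = 638/3477 = 0.18349.
Absolute risk reduction = 0.18349 − 0.03556 = 0.14793
NNT = 1 / ARR = 1 / 0.14793 = 6.760 → round up → 7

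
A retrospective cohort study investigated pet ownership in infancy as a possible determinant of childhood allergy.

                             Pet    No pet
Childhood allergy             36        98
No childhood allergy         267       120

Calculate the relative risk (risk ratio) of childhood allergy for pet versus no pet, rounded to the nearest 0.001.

0.264

Reading the table with exposure as columns: a = 36 (Pet, case), b = 267 (Pet, non-case), c = 98 (No pet, case), d = 120.
Risk in exposed = 36/303 = 0.11881; risk in unexposed = 98/218 = 0.44954.
RR = 0.11881 / 0.44954 = 0.26430
The risk is 74% lower among the exposed than among the unexposed.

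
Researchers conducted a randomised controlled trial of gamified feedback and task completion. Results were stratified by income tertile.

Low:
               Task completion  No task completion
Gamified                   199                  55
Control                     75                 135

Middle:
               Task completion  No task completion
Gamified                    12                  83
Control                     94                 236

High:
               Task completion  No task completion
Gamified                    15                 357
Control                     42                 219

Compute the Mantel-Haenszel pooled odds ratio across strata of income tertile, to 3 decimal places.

OR_MH = Σ(aᵢdᵢ/nᵢ) / Σ(bᵢcᵢ/nᵢ), where nᵢ is the stratum total.
Stratum 1 (Low): n = 464; a·d/n = 199·135/464 = 57.8987; b·c/n = 55·75/464 = 8.8901
Stratum 2 (Middle): n = 425; a·d/n = 12·236/425 = 6.6635; b·c/n = 83·94/425 = 18.3576
Stratum 3 (High): n = 633; a·d/n = 15·219/633 = 5.1896; b·c/n = 357·42/633 = 23.6872
OR_MH = (57.8987 + 6.6635 + 5.1896) / (8.8901 + 18.3576 + 23.6872) = 69.7518 / 50.9349 = 1.36943

1.369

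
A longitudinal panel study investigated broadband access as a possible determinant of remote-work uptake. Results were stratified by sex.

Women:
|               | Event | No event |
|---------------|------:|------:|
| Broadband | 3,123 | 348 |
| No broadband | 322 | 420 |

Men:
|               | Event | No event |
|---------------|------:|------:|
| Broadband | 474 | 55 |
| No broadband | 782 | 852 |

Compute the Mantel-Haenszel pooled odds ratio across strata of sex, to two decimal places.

10.71

OR_MH = Σ(aᵢdᵢ/nᵢ) / Σ(bᵢcᵢ/nᵢ), where nᵢ is the stratum total.
Stratum 1 (Women): n = 4213; a·d/n = 3123·420/4213 = 311.3363; b·c/n = 348·322/4213 = 26.5977
Stratum 2 (Men): n = 2163; a·d/n = 474·852/2163 = 186.7074; b·c/n = 55·782/2163 = 19.8844
OR_MH = (311.3363 + 186.7074) / (26.5977 + 19.8844) = 498.0437 / 46.4821 = 10.71474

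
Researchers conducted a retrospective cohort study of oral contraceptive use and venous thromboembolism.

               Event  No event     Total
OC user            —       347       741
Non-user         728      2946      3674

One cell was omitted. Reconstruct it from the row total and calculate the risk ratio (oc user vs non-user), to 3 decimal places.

The missing cell is in the exposed row: 741 − 347 = 394.
So a = 394, b = 347, c = 728, d = 2946.
RR = [a/(a+b)] / [c/(c+d)] = (394/741) / (728/3674) = 0.53171/0.19815 = 2.68340

2.683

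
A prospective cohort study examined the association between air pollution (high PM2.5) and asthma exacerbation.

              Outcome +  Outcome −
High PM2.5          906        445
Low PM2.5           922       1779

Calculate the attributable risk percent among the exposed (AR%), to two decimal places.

Cells: a = 906, b = 445, c = 922, d = 1779.
Risk in exposed = 906/1351 = 0.67061; risk in unexposed = 922/2701 = 0.34136.
RR = 0.67061/0.34136 = 1.96457
AR% = (RR − 1)/RR × 100 = (1.96457 − 1)/1.96457 × 100 = 49.0982%

49.10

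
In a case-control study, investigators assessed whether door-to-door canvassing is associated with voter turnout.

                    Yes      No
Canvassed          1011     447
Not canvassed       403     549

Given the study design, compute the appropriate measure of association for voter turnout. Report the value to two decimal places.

Cells: a = 1011, b = 447, c = 403, d = 549.
This is a case-control study: participants were sampled on outcome status, so risks in the source population cannot be estimated directly — relative risk is not valid here. The odds ratio is the appropriate measure.
OR = (a·d)/(b·c) = (1011 × 549) / (447 × 403) = 555039 / 180141 = 3.08114

3.08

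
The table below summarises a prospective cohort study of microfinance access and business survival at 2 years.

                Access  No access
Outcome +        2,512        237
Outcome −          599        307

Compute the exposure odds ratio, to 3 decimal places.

Reading the table with exposure as columns: a = 2512 (Access, case), b = 599 (Access, non-case), c = 237 (No access, case), d = 307.
OR = (a·d)/(b·c) = (2512 × 307) / (599 × 237) = 771184 / 141963 = 5.43229
The odds of business survival at 2 years are about 5.43 times as high in the access group.

5.432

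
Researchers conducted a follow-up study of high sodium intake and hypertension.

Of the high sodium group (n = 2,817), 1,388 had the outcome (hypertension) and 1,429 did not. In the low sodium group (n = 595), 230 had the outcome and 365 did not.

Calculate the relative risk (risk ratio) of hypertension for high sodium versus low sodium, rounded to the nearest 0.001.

From the description: a = 1388, b = 1429, c = 230, d = 365.
Risk in exposed = 1388/2817 = 0.49272; risk in unexposed = 230/595 = 0.38655.
RR = 0.49272 / 0.38655 = 1.27465
The risk among the exposed is 1.27 times that among the unexposed.

1.275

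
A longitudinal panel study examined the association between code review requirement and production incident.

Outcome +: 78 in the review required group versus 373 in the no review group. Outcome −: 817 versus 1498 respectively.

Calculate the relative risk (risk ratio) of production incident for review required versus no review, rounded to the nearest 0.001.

0.437

From the description: a = 78, b = 817, c = 373, d = 1498.
Risk in exposed = 78/895 = 0.08715; risk in unexposed = 373/1871 = 0.19936.
RR = 0.08715 / 0.19936 = 0.43716
The risk is 56% lower among the exposed than among the unexposed.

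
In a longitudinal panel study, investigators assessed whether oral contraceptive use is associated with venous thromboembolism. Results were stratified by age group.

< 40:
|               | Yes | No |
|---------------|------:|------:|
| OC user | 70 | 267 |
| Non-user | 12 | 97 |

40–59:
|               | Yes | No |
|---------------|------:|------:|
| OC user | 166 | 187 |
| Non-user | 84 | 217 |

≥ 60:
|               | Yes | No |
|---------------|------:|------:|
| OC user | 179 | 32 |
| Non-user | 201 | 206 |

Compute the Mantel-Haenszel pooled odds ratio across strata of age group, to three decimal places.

3.124

OR_MH = Σ(aᵢdᵢ/nᵢ) / Σ(bᵢcᵢ/nᵢ), where nᵢ is the stratum total.
Stratum 1 (< 40): n = 446; a·d/n = 70·97/446 = 15.2242; b·c/n = 267·12/446 = 7.1839
Stratum 2 (40–59): n = 654; a·d/n = 166·217/654 = 55.0795; b·c/n = 187·84/654 = 24.0183
Stratum 3 (≥ 60): n = 618; a·d/n = 179·206/618 = 59.6667; b·c/n = 32·201/618 = 10.4078
OR_MH = (15.2242 + 55.0795 + 59.6667) / (7.1839 + 24.0183 + 10.4078) = 129.9704 / 41.6100 = 3.12354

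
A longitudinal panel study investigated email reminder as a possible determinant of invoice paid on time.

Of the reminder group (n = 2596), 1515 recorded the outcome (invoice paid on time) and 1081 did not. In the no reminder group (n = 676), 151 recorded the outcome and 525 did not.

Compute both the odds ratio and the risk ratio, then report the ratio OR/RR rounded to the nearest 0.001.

From the description: a = 1515, b = 1081, c = 151, d = 525.
OR = (1515·525)/(1081·151) = 795375/163231 = 4.87270
Risk in exposed = 1515/2596 = 0.58359; risk in unexposed = 151/676 = 0.22337; RR = 2.61263
OR/RR = 4.87270 / 2.61263 = 1.86505
The outcome is not rare, so the OR lies further from 1 than the RR.

1.865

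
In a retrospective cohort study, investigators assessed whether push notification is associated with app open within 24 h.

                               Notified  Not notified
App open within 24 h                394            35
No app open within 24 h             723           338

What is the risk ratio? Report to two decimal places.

Reading the table with exposure as columns: a = 394 (Notified, case), b = 723 (Notified, non-case), c = 35 (Not notified, case), d = 338.
Risk in exposed = 394/1117 = 0.35273; risk in unexposed = 35/373 = 0.09383.
RR = 0.35273 / 0.09383 = 3.75910
The risk among the exposed is 3.76 times that among the unexposed.

3.76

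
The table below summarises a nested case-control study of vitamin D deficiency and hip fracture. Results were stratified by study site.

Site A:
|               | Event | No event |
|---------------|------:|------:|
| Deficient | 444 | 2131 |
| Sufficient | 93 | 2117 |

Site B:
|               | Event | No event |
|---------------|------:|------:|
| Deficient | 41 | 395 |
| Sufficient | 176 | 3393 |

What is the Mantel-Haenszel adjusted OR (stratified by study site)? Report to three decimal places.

OR_MH = Σ(aᵢdᵢ/nᵢ) / Σ(bᵢcᵢ/nᵢ), where nᵢ is the stratum total.
Stratum 1 (Site A): n = 4785; a·d/n = 444·2117/4785 = 196.4364; b·c/n = 2131·93/4785 = 41.4176
Stratum 2 (Site B): n = 4005; a·d/n = 41·3393/4005 = 34.7348; b·c/n = 395·176/4005 = 17.3583
OR_MH = (196.4364 + 34.7348) / (41.4176 + 17.3583) = 231.1712 / 58.7759 = 3.93310

3.933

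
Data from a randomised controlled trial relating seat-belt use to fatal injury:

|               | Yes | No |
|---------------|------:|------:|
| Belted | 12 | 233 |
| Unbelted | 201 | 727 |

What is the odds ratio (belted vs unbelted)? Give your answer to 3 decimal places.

Cells: a = 12, b = 233, c = 201, d = 727.
OR = (a·d)/(b·c) = (12 × 727) / (233 × 201) = 8724 / 46833 = 0.18628
Exposure is associated with lower odds of fatal injury (OR = 0.19 < 1).

0.186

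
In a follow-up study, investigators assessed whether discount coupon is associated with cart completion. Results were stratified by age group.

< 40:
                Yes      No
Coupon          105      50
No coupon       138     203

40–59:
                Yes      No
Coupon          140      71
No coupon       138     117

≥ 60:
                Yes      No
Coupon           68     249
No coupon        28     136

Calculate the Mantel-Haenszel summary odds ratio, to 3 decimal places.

OR_MH = Σ(aᵢdᵢ/nᵢ) / Σ(bᵢcᵢ/nᵢ), where nᵢ is the stratum total.
Stratum 1 (< 40): n = 496; a·d/n = 105·203/496 = 42.9738; b·c/n = 50·138/496 = 13.9113
Stratum 2 (40–59): n = 466; a·d/n = 140·117/466 = 35.1502; b·c/n = 71·138/466 = 21.0258
Stratum 3 (≥ 60): n = 481; a·d/n = 68·136/481 = 19.2266; b·c/n = 249·28/481 = 14.4948
OR_MH = (42.9738 + 35.1502 + 19.2266) / (13.9113 + 21.0258 + 14.4948) = 97.3506 / 49.4318 = 1.96939

1.969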